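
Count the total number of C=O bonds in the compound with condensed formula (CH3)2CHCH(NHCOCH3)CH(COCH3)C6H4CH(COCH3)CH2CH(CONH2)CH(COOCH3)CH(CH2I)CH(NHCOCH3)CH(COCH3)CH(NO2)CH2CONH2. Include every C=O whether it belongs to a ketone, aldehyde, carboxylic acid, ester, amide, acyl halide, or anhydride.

8

CH(NHCOCH3): amide, 1 C=O (running total 1).
CH(COCH3): ketone, 1 C=O (running total 2).
CH(COCH3): ketone, 1 C=O (running total 3).
CH(CONH2): amide, 1 C=O (running total 4).
CH(COOCH3): ester, 1 C=O (running total 5).
CH(NHCOCH3): amide, 1 C=O (running total 6).
CH(COCH3): ketone, 1 C=O (running total 7).
CONH2: amide, 1 C=O (running total 8).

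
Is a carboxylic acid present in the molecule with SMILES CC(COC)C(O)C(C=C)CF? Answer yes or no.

no

Taking each segment in turn:
  CH(CH2OCH3): pendant –CH2OCH3: C–O–C linkage → ether.
  CH(OH): –OH on an sp³ carbon → alcohol (secondary).
  CH(CH=CH2): pendant –CH=CH2: C=C double bond → alkene.
  CH2F: halogen on an sp³ carbon → alkyl halide.
The groups actually present are: alcohol, alkene, alkyl halide, ether.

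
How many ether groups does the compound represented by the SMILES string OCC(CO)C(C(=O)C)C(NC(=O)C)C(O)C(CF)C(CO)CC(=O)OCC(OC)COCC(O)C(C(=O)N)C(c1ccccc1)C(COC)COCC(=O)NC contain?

4

HO– on an sp³ carbon → alcohol.
pendant –CH2OH on an sp³ backbone C → alcohol.
pendant –COCH3: carbonyl C bonded to two carbons → ketone.
pendant –NHC(=O)CH3: N bonded to a carbonyl → amide (not amine).
–OH on an sp³ carbon → alcohol (secondary).
pendant –CH2X: halogen on sp³ carbon → alkyl halide.
pendant –CH2OH on an sp³ backbone C → alcohol.
–C(=O)–O–C with C on the carbonyl side → ester.
pendant –OCH3: C–O–C with sp³ C, no adjacent C=O → ether.
C–O–C with sp³ carbons on both sides and no adjacent C=O → ether.
–OH on an sp³ carbon → alcohol (secondary).
pendant –CONH2: carbonyl C bonded to C and N → amide.
pendant –C6H5: benzene ring → arene.
pendant –CH2OCH3: C–O–C linkage → ether.
C–O–C with sp³ carbons on both sides and no adjacent C=O → ether.
–C(=O)NHCH3: carbonyl C bonded to C and to N → amide (the N is not an amine).
Ether appears at: CH(OCH3), CH2OCH2, CH(CH2OCH3), CH2OCH2 → 4.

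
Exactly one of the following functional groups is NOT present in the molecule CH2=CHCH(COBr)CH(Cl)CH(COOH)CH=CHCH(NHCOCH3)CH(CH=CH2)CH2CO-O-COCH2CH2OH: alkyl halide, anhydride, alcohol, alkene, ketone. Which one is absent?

alkyl halide: present (CH(Cl) — halogen on an sp³ carbon → alkyl halide).
anhydride: present (CH2CO-O-COCH2 — two acyl groups sharing one oxygen, –C(=O)–O–C(=O)– → anhydride).
alcohol: present (CH2OH — –OH on an sp³ carbon → alcohol).
alkene: present (CH2=CH — C=C double bond → alkene).
ketone: absent. In CH(NHCOCH3), the C=O is bonded to nitrogen, which defines an amide, not a ketone. In CH(COOH), the C=O bears an –OH, making it a carboxylic acid rather than a ketone. In CH(COBr), the C=O is bonded to a halogen, which defines an acyl halide, not a ketone. In CH2CO-O-COCH2, the two C=O groups share a bridging oxygen, which is an anhydride linkage, not a ketone.

ketone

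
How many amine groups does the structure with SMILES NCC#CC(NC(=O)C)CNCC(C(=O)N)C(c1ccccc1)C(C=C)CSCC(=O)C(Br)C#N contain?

2

Taking each segment in turn:
  H2NCH2: –NH2 on an sp³ carbon with no adjacent C=O → amine.
  C≡C: C≡C triple bond → alkyne.
  CH(NHCOCH3): pendant –NHC(=O)CH3: N bonded to a carbonyl → amide (not amine).
  CH2NHCH2: C–N–C with sp³ carbons and no adjacent C=O → amine (secondary).
  CH(CONH2): pendant –CONH2: carbonyl C bonded to C and N → amide.
  CH(C6H5): pendant –C6H5: benzene ring → arene.
  CH(CH=CH2): pendant –CH=CH2: C=C double bond → alkene.
  CH2SCH2: C–S–C linkage → sulfide (thioether).
  CO: –C(=O)– with carbon on both sides → ketone.
  CH(Br): halogen on an sp³ carbon → alkyl halide.
  CN: –C≡N: carbon triple-bonded to nitrogen → nitrile.
Amine appears at: H2NCH2, CH2NHCH2 → 2.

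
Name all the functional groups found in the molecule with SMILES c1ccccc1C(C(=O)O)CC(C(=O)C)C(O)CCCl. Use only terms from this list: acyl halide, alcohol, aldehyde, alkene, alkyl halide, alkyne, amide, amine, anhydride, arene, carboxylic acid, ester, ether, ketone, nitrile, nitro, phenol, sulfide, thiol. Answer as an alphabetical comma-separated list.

alcohol, alkyl halide, arene, carboxylic acid, ketone

Working along the chain:
  C6H5: C6H5– phenyl ring → arene.
  CH(COOH): pendant –COOH: carbonyl C bonded to C and –OH → carboxylic acid.
  CH(COCH3): pendant –COCH3: carbonyl C bonded to two carbons → ketone.
  CH(OH): –OH on an sp³ carbon → alcohol (secondary).
  CH2Cl: halogen on an sp³ carbon → alkyl halide.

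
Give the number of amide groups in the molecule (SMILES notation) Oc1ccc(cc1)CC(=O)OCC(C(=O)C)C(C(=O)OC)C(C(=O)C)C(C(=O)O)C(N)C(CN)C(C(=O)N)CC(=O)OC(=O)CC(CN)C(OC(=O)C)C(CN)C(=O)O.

–OH attached directly to an aromatic ring → phenol (not alcohol); the ring itself is an arene.
–C(=O)–O–C with C on the carbonyl side → ester.
pendant –COCH3: carbonyl C bonded to two carbons → ketone.
pendant –COOCH3: carbonyl C bonded to C and –OCH3 → ester.
pendant –COCH3: carbonyl C bonded to two carbons → ketone.
pendant –COOH: carbonyl C bonded to C and –OH → carboxylic acid.
–NH2 on an sp³ carbon with no adjacent C=O → amine.
pendant –CH2NH2: N on sp³ C, no adjacent C=O → amine.
pendant –CONH2: carbonyl C bonded to C and N → amide.
two acyl groups sharing one oxygen, –C(=O)–O–C(=O)– → anhydride.
pendant –CH2NH2: N on sp³ C, no adjacent C=O → amine.
pendant –OC(=O)CH3: an acyloxy group → ester.
pendant –CH2NH2: N on sp³ C, no adjacent C=O → amine.
–COOH: carbonyl C bonded to –OH and C → carboxylic acid (the –OH is not a separate alcohol).
Amide appears at: CH(CONH2) → 1.

1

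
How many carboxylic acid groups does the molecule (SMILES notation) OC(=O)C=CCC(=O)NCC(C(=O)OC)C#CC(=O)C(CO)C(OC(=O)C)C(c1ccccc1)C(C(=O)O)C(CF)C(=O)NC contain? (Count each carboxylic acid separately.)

Taking each segment in turn:
  HOOC: –COOH: carbonyl C bonded to –OH and C → carboxylic acid (the –OH is not a separate alcohol).
  CH=CH: C=C double bond → alkene.
  CH2CONHCH2: –C(=O)–N– linkage → amide (the N is not an amine).
  CH(COOCH3): pendant –COOCH3: carbonyl C bonded to C and –OCH3 → ester.
  C≡C: C≡C triple bond → alkyne.
  CO: –C(=O)– with carbon on both sides → ketone.
  CH(CH2OH): pendant –CH2OH on an sp³ backbone C → alcohol.
  CH(OCOCH3): pendant –OC(=O)CH3: an acyloxy group → ester.
  CH(C6H5): pendant –C6H5: benzene ring → arene.
  CH(COOH): pendant –COOH: carbonyl C bonded to C and –OH → carboxylic acid.
  CH(CH2F): pendant –CH2X: halogen on sp³ carbon → alkyl halide.
  CONHCH3: –C(=O)NHCH3: carbonyl C bonded to C and to N → amide (the N is not an amine).
Carboxylic acid appears at: HOOC, CH(COOH) → 2.

2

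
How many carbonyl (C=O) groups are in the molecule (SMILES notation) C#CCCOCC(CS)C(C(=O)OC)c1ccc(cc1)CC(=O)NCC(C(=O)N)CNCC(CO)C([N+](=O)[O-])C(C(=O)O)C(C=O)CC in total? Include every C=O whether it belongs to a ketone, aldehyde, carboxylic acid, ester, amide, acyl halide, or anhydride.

CH(COOCH3): ester, 1 C=O (running total 1).
CH2CONHCH2: amide, 1 C=O (running total 2).
CH(CONH2): amide, 1 C=O (running total 3).
CH(COOH): carboxylic acid, 1 C=O (running total 4).
CH(CHO): aldehyde, 1 C=O (running total 5).

5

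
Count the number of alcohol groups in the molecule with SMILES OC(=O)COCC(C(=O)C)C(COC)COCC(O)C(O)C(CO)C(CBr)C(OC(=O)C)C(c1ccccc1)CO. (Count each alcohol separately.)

4

Working along the chain:
  HOOC: –COOH: carbonyl C bonded to –OH and C → carboxylic acid (the –OH is not a separate alcohol).
  CH2OCH2: C–O–C with sp³ carbons on both sides and no adjacent C=O → ether.
  CH(COCH3): pendant –COCH3: carbonyl C bonded to two carbons → ketone.
  CH(CH2OCH3): pendant –CH2OCH3: C–O–C linkage → ether.
  CH2OCH2: C–O–C with sp³ carbons on both sides and no adjacent C=O → ether.
  CH(OH): –OH on an sp³ carbon → alcohol (secondary).
  CH(OH): –OH on an sp³ carbon → alcohol (secondary).
  CH(CH2OH): pendant –CH2OH on an sp³ backbone C → alcohol.
  CH(CH2Br): pendant –CH2X: halogen on sp³ carbon → alkyl halide.
  CH(OCOCH3): pendant –OC(=O)CH3: an acyloxy group → ester.
  CH(C6H5): pendant –C6H5: benzene ring → arene.
  CH2OH: –OH on an sp³ carbon → alcohol.
Alcohol appears at: CH(OH), CH(OH), CH(CH2OH), CH2OH → 4.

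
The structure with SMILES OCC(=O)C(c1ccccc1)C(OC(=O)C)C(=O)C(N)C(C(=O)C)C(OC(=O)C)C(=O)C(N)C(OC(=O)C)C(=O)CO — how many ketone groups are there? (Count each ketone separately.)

5

Working along the chain:
  HOCH2: HO– on an sp³ carbon → alcohol.
  CO: –C(=O)– with carbon on both sides → ketone.
  CH(C6H5): pendant –C6H5: benzene ring → arene.
  CH(OCOCH3): pendant –OC(=O)CH3: an acyloxy group → ester.
  CO: –C(=O)– with carbon on both sides → ketone.
  CH(NH2): –NH2 on an sp³ carbon with no adjacent C=O → amine.
  CH(COCH3): pendant –COCH3: carbonyl C bonded to two carbons → ketone.
  CH(OCOCH3): pendant –OC(=O)CH3: an acyloxy group → ester.
  CO: –C(=O)– with carbon on both sides → ketone.
  CH(NH2): –NH2 on an sp³ carbon with no adjacent C=O → amine.
  CH(OCOCH3): pendant –OC(=O)CH3: an acyloxy group → ester.
  CO: –C(=O)– with carbon on both sides → ketone.
  CH2OH: –OH on an sp³ carbon → alcohol.
Ketone appears at: CO, CO, CH(COCH3), CO, CO → 5.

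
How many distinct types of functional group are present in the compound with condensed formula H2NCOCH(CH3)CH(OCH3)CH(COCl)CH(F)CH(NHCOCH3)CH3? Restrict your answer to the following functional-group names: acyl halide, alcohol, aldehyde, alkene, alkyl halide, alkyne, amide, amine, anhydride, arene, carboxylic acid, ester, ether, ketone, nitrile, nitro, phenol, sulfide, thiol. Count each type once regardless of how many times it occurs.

4

–C(=O)NH2: carbonyl C bonded to C and to N → amide (the N is not a separate amine).
pendant –OCH3: C–O–C with sp³ C, no adjacent C=O → ether.
pendant –C(=O)X: carbonyl C bonded to C and halogen → acyl halide.
halogen on an sp³ carbon → alkyl halide.
pendant –NHC(=O)CH3: N bonded to a carbonyl → amide (not amine).
Distinct types present: acyl halide, alkyl halide, amide, ether.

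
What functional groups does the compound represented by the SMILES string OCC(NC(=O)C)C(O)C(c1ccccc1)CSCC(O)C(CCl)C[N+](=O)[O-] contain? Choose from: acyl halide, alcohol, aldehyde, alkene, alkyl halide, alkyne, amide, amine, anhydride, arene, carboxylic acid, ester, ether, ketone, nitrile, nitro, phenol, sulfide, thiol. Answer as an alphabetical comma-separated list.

HO– on an sp³ carbon → alcohol.
pendant –NHC(=O)CH3: N bonded to a carbonyl → amide (not amine).
–OH on an sp³ carbon → alcohol (secondary).
pendant –C6H5: benzene ring → arene.
C–S–C linkage → sulfide (thioether).
–OH on an sp³ carbon → alcohol (secondary).
pendant –CH2X: halogen on sp³ carbon → alkyl halide.
–NO2 on carbon → nitro group.

alcohol, alkyl halide, amide, arene, nitro, sulfide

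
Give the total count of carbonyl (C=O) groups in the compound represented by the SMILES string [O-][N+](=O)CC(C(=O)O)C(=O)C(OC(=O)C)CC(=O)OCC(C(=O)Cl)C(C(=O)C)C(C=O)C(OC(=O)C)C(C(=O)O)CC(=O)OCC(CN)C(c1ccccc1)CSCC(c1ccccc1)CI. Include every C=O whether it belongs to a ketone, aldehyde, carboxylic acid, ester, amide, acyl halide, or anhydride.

CH(COOH): carboxylic acid, 1 C=O (running total 1).
CO: ketone, 1 C=O (running total 2).
CH(OCOCH3): ester, 1 C=O (running total 3).
CH2COOCH2: ester, 1 C=O (running total 4).
CH(COCl): acyl halide, 1 C=O (running total 5).
CH(COCH3): ketone, 1 C=O (running total 6).
CH(CHO): aldehyde, 1 C=O (running total 7).
CH(OCOCH3): ester, 1 C=O (running total 8).
CH(COOH): carboxylic acid, 1 C=O (running total 9).
CH2COOCH2: ester, 1 C=O (running total 10).

10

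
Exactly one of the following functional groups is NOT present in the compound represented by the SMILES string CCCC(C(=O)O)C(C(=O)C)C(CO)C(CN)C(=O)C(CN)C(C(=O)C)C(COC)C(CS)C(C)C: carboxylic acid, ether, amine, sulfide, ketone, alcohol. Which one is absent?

sulfide

carboxylic acid: present (CH(COOH) — pendant –COOH: carbonyl C bonded to C and –OH → carboxylic acid).
amine: present (CH(CH2NH2) — pendant –CH2NH2: N on sp³ C, no adjacent C=O → amine).
ketone: present (CH(COCH3) — pendant –COCH3: carbonyl C bonded to two carbons → ketone).
alcohol: present (CH(CH2OH) — pendant –CH2OH on an sp³ backbone C → alcohol).
ether: present (CH(CH2OCH3) — pendant –CH2OCH3: C–O–C linkage → ether).
sulfide: no segment matches this pattern.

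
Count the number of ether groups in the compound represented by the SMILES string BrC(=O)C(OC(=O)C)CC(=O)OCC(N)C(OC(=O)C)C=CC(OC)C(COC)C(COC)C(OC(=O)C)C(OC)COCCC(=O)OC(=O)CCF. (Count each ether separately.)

–C(=O)Br: carbonyl C bonded to C and to a halogen → acyl halide (not alkyl halide).
pendant –OC(=O)CH3: an acyloxy group → ester.
–C(=O)–O–C with C on the carbonyl side → ester.
–NH2 on an sp³ carbon with no adjacent C=O → amine.
pendant –OC(=O)CH3: an acyloxy group → ester.
C=C double bond → alkene.
pendant –OCH3: C–O–C with sp³ C, no adjacent C=O → ether.
pendant –CH2OCH3: C–O–C linkage → ether.
pendant –CH2OCH3: C–O–C linkage → ether.
pendant –OC(=O)CH3: an acyloxy group → ester.
pendant –OCH3: C–O–C with sp³ C, no adjacent C=O → ether.
C–O–C with sp³ carbons on both sides and no adjacent C=O → ether.
two acyl groups sharing one oxygen, –C(=O)–O–C(=O)– → anhydride.
halogen on an sp³ carbon → alkyl halide.
Ether appears at: CH(OCH3), CH(CH2OCH3), CH(CH2OCH3), CH(OCH3), CH2OCH2 → 5.

5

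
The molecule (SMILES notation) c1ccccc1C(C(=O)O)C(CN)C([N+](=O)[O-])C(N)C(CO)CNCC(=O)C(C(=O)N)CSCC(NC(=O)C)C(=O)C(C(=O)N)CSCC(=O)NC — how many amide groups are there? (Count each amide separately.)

4

Taking each segment in turn:
  C6H5: C6H5– phenyl ring → arene.
  CH(COOH): pendant –COOH: carbonyl C bonded to C and –OH → carboxylic acid.
  CH(CH2NH2): pendant –CH2NH2: N on sp³ C, no adjacent C=O → amine.
  CH(NO2): –NO2 on an sp³ carbon → nitro (the N=O is not a carbonyl).
  CH(NH2): –NH2 on an sp³ carbon with no adjacent C=O → amine.
  CH(CH2OH): pendant –CH2OH on an sp³ backbone C → alcohol.
  CH2NHCH2: C–N–C with sp³ carbons and no adjacent C=O → amine (secondary).
  CO: –C(=O)– with carbon on both sides → ketone.
  CH(CONH2): pendant –CONH2: carbonyl C bonded to C and N → amide.
  CH2SCH2: C–S–C linkage → sulfide (thioether).
  CH(NHCOCH3): pendant –NHC(=O)CH3: N bonded to a carbonyl → amide (not amine).
  CO: –C(=O)– with carbon on both sides → ketone.
  CH(CONH2): pendant –CONH2: carbonyl C bonded to C and N → amide.
  CH2SCH2: C–S–C linkage → sulfide (thioether).
  CONHCH3: –C(=O)NHCH3: carbonyl C bonded to C and to N → amide (the N is not an amine).
Amide appears at: CH(CONH2), CH(NHCOCH3), CH(CONH2), CONHCH3 → 4.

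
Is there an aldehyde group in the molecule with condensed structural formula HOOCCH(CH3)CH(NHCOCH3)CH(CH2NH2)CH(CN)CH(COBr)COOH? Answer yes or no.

Taking each segment in turn:
  HOOC: –COOH: carbonyl C bonded to –OH and C → carboxylic acid (the –OH is not a separate alcohol).
  CH(NHCOCH3): pendant –NHC(=O)CH3: N bonded to a carbonyl → amide (not amine).
  CH(CH2NH2): pendant –CH2NH2: N on sp³ C, no adjacent C=O → amine.
  CH(CN): pendant –C≡N: nitrile.
  CH(COBr): pendant –C(=O)X: carbonyl C bonded to C and halogen → acyl halide.
  COOH: –COOH: carbonyl C bonded to –OH and C → carboxylic acid (the –OH is not a separate alcohol).
In each of HOOC and COOH, the carbonyl carbon bears –OH, not –H, so it is a carboxylic acid.
The groups actually present are: acyl halide, amide, amine, carboxylic acid, nitrile.

no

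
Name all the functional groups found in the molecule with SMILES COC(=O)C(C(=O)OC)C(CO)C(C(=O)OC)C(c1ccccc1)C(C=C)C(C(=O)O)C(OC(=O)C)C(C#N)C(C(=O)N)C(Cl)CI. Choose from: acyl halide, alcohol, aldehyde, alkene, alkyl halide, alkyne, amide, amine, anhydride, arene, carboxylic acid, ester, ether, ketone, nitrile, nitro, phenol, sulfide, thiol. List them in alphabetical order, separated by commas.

Reading the structure from left to right:
  CH3OOC: CH3O–C(=O)–: carbonyl C bonded to C and to –OCH3 → ester (not ketone + ether).
  CH(COOCH3): pendant –COOCH3: carbonyl C bonded to C and –OCH3 → ester.
  CH(CH2OH): pendant –CH2OH on an sp³ backbone C → alcohol.
  CH(COOCH3): pendant –COOCH3: carbonyl C bonded to C and –OCH3 → ester.
  CH(C6H5): pendant –C6H5: benzene ring → arene.
  CH(CH=CH2): pendant –CH=CH2: C=C double bond → alkene.
  CH(COOH): pendant –COOH: carbonyl C bonded to C and –OH → carboxylic acid.
  CH(OCOCH3): pendant –OC(=O)CH3: an acyloxy group → ester.
  CH(CN): pendant –C≡N: nitrile.
  CH(CONH2): pendant –CONH2: carbonyl C bonded to C and N → amide.
  CH(Cl): halogen on an sp³ carbon → alkyl halide.
  CH2I: halogen on an sp³ carbon → alkyl halide.

alcohol, alkene, alkyl halide, amide, arene, carboxylic acid, ester, nitrile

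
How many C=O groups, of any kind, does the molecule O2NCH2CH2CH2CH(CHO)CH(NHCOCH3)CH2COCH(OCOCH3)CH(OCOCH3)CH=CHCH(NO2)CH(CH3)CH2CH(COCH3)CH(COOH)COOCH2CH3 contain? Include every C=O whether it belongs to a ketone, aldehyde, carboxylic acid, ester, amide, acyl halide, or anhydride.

8

CH(CHO): aldehyde, 1 C=O (running total 1).
CH(NHCOCH3): amide, 1 C=O (running total 2).
CO: ketone, 1 C=O (running total 3).
CH(OCOCH3): ester, 1 C=O (running total 4).
CH(OCOCH3): ester, 1 C=O (running total 5).
CH(COCH3): ketone, 1 C=O (running total 6).
CH(COOH): carboxylic acid, 1 C=O (running total 7).
COOCH2CH3: ester, 1 C=O (running total 8).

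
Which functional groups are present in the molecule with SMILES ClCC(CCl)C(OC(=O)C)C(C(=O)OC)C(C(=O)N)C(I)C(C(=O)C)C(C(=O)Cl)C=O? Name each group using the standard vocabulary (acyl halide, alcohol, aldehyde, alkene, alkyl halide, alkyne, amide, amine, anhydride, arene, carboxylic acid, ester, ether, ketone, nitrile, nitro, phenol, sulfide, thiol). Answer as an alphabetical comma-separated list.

halogen on an sp³ carbon → alkyl halide.
pendant –CH2X: halogen on sp³ carbon → alkyl halide.
pendant –OC(=O)CH3: an acyloxy group → ester.
pendant –COOCH3: carbonyl C bonded to C and –OCH3 → ester.
pendant –CONH2: carbonyl C bonded to C and N → amide.
halogen on an sp³ carbon → alkyl halide.
pendant –COCH3: carbonyl C bonded to two carbons → ketone.
pendant –C(=O)X: carbonyl C bonded to C and halogen → acyl halide.
terminal –CHO: carbonyl C bonded to H and C → aldehyde.

acyl halide, aldehyde, alkyl halide, amide, ester, ketone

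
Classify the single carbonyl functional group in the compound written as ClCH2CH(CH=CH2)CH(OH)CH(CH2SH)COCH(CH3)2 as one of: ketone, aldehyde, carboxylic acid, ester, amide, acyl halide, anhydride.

ketone

The carbonyl is in the CO segment: –C(=O)– with carbon on both sides → ketone.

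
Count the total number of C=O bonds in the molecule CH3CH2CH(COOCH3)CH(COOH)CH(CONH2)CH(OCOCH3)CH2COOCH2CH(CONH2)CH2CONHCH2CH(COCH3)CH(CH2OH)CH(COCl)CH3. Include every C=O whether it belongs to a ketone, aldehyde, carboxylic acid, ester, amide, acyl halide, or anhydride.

CH(COOCH3): ester, 1 C=O (running total 1).
CH(COOH): carboxylic acid, 1 C=O (running total 2).
CH(CONH2): amide, 1 C=O (running total 3).
CH(OCOCH3): ester, 1 C=O (running total 4).
CH2COOCH2: ester, 1 C=O (running total 5).
CH(CONH2): amide, 1 C=O (running total 6).
CH2CONHCH2: amide, 1 C=O (running total 7).
CH(COCH3): ketone, 1 C=O (running total 8).
CH(COCl): acyl halide, 1 C=O (running total 9).

9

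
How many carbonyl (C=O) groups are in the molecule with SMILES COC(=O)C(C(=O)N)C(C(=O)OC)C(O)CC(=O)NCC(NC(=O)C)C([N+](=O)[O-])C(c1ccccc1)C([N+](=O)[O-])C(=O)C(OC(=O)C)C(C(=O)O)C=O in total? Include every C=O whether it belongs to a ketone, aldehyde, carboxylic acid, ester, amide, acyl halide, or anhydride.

CH3OOC: ester, 1 C=O (running total 1).
CH(CONH2): amide, 1 C=O (running total 2).
CH(COOCH3): ester, 1 C=O (running total 3).
CH2CONHCH2: amide, 1 C=O (running total 4).
CH(NHCOCH3): amide, 1 C=O (running total 5).
CO: ketone, 1 C=O (running total 6).
CH(OCOCH3): ester, 1 C=O (running total 7).
CH(COOH): carboxylic acid, 1 C=O (running total 8).
CHO: aldehyde, 1 C=O (running total 9).

9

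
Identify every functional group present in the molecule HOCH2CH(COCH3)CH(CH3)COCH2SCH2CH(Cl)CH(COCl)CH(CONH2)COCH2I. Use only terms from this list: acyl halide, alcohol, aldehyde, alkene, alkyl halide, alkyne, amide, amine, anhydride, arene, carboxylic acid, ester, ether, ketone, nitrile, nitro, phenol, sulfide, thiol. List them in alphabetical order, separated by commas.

acyl halide, alcohol, alkyl halide, amide, ketone, sulfide

HO– on an sp³ carbon → alcohol.
pendant –COCH3: carbonyl C bonded to two carbons → ketone.
–C(=O)– with carbon on both sides → ketone.
C–S–C linkage → sulfide (thioether).
halogen on an sp³ carbon → alkyl halide.
pendant –C(=O)X: carbonyl C bonded to C and halogen → acyl halide.
pendant –CONH2: carbonyl C bonded to C and N → amide.
–C(=O)– with carbon on both sides → ketone.
halogen on an sp³ carbon → alkyl halide.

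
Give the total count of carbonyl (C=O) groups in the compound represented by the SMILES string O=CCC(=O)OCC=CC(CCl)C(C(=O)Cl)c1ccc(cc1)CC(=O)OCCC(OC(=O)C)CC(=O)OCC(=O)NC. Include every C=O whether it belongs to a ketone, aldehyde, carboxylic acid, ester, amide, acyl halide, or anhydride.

OHC: aldehyde, 1 C=O (running total 1).
CH2COOCH2: ester, 1 C=O (running total 2).
CH(COCl): acyl halide, 1 C=O (running total 3).
CH2COOCH2: ester, 1 C=O (running total 4).
CH(OCOCH3): ester, 1 C=O (running total 5).
CH2COOCH2: ester, 1 C=O (running total 6).
CONHCH3: amide, 1 C=O (running total 7).

7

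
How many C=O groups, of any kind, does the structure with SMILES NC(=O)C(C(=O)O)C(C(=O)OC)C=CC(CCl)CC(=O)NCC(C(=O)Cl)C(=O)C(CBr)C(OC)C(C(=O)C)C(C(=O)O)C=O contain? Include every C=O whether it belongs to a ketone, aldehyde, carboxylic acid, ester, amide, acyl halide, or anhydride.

H2NCO: amide, 1 C=O (running total 1).
CH(COOH): carboxylic acid, 1 C=O (running total 2).
CH(COOCH3): ester, 1 C=O (running total 3).
CH2CONHCH2: amide, 1 C=O (running total 4).
CH(COCl): acyl halide, 1 C=O (running total 5).
CO: ketone, 1 C=O (running total 6).
CH(COCH3): ketone, 1 C=O (running total 7).
CH(COOH): carboxylic acid, 1 C=O (running total 8).
CHO: aldehyde, 1 C=O (running total 9).

9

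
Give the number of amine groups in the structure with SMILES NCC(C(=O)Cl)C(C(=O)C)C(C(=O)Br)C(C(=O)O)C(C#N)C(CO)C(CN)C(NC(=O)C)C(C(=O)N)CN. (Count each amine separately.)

Reading the structure from left to right:
  H2NCH2: –NH2 on an sp³ carbon with no adjacent C=O → amine.
  CH(COCl): pendant –C(=O)X: carbonyl C bonded to C and halogen → acyl halide.
  CH(COCH3): pendant –COCH3: carbonyl C bonded to two carbons → ketone.
  CH(COBr): pendant –C(=O)X: carbonyl C bonded to C and halogen → acyl halide.
  CH(COOH): pendant –COOH: carbonyl C bonded to C and –OH → carboxylic acid.
  CH(CN): pendant –C≡N: nitrile.
  CH(CH2OH): pendant –CH2OH on an sp³ backbone C → alcohol.
  CH(CH2NH2): pendant –CH2NH2: N on sp³ C, no adjacent C=O → amine.
  CH(NHCOCH3): pendant –NHC(=O)CH3: N bonded to a carbonyl → amide (not amine).
  CH(CONH2): pendant –CONH2: carbonyl C bonded to C and N → amide.
  CH2NH2: –NH2 on an sp³ carbon with no adjacent C=O → amine.
Amine appears at: H2NCH2, CH(CH2NH2), CH2NH2 → 3.

3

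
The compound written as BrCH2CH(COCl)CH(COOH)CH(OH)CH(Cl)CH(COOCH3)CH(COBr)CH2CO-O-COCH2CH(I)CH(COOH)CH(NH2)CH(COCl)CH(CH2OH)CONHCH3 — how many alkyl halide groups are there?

Reading the structure from left to right:
  BrCH2: halogen on an sp³ carbon → alkyl halide.
  CH(COCl): pendant –C(=O)X: carbonyl C bonded to C and halogen → acyl halide.
  CH(COOH): pendant –COOH: carbonyl C bonded to C and –OH → carboxylic acid.
  CH(OH): –OH on an sp³ carbon → alcohol (secondary).
  CH(Cl): halogen on an sp³ carbon → alkyl halide.
  CH(COOCH3): pendant –COOCH3: carbonyl C bonded to C and –OCH3 → ester.
  CH(COBr): pendant –C(=O)X: carbonyl C bonded to C and halogen → acyl halide.
  CH2CO-O-COCH2: two acyl groups sharing one oxygen, –C(=O)–O–C(=O)– → anhydride.
  CH(I): halogen on an sp³ carbon → alkyl halide.
  CH(COOH): pendant –COOH: carbonyl C bonded to C and –OH → carboxylic acid.
  CH(NH2): –NH2 on an sp³ carbon with no adjacent C=O → amine.
  CH(COCl): pendant –C(=O)X: carbonyl C bonded to C and halogen → acyl halide.
  CH(CH2OH): pendant –CH2OH on an sp³ backbone C → alcohol.
  CONHCH3: –C(=O)NHCH3: carbonyl C bonded to C and to N → amide (the N is not an amine).
Alkyl halide appears at: BrCH2, CH(Cl), CH(I) → 3.

3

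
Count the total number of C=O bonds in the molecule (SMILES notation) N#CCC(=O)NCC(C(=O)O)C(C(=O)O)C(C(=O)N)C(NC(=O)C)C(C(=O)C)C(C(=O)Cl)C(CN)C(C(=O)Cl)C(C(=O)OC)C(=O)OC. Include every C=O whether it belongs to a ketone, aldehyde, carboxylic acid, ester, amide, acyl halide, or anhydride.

CH2CONHCH2: amide, 1 C=O (running total 1).
CH(COOH): carboxylic acid, 1 C=O (running total 2).
CH(COOH): carboxylic acid, 1 C=O (running total 3).
CH(CONH2): amide, 1 C=O (running total 4).
CH(NHCOCH3): amide, 1 C=O (running total 5).
CH(COCH3): ketone, 1 C=O (running total 6).
CH(COCl): acyl halide, 1 C=O (running total 7).
CH(COCl): acyl halide, 1 C=O (running total 8).
CH(COOCH3): ester, 1 C=O (running total 9).
COOCH3: ester, 1 C=O (running total 10).

10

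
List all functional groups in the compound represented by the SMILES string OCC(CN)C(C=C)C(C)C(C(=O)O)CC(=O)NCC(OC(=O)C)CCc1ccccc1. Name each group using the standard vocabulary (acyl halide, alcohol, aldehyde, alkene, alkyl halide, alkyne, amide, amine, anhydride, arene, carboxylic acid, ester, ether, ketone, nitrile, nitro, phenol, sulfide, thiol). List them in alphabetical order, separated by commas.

alcohol, alkene, amide, amine, arene, carboxylic acid, ester

HO– on an sp³ carbon → alcohol.
pendant –CH2NH2: N on sp³ C, no adjacent C=O → amine.
pendant –CH=CH2: C=C double bond → alkene.
pendant –COOH: carbonyl C bonded to C and –OH → carboxylic acid.
–C(=O)–N– linkage → amide (the N is not an amine).
pendant –OC(=O)CH3: an acyloxy group → ester.
–C6H5 phenyl ring → arene.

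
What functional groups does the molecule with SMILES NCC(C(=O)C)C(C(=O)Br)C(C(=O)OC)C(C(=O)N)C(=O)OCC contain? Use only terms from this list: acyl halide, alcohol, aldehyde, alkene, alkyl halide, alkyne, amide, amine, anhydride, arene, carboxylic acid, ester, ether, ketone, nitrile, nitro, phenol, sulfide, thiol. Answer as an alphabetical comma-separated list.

acyl halide, amide, amine, ester, ketone

Working along the chain:
  H2NCH2: –NH2 on an sp³ carbon with no adjacent C=O → amine.
  CH(COCH3): pendant –COCH3: carbonyl C bonded to two carbons → ketone.
  CH(COBr): pendant –C(=O)X: carbonyl C bonded to C and halogen → acyl halide.
  CH(COOCH3): pendant –COOCH3: carbonyl C bonded to C and –OCH3 → ester.
  CH(CONH2): pendant –CONH2: carbonyl C bonded to C and N → amide.
  COOCH2CH3: –C(=O)OCH2CH3: carbonyl C bonded to C and to –OEt → ester.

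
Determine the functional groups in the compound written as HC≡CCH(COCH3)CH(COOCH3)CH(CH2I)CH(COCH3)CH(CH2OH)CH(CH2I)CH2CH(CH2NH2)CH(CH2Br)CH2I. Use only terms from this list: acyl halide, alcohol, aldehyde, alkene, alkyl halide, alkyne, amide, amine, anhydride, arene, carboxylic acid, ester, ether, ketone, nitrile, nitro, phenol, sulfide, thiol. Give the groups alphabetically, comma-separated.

C≡C triple bond → alkyne.
pendant –COCH3: carbonyl C bonded to two carbons → ketone.
pendant –COOCH3: carbonyl C bonded to C and –OCH3 → ester.
pendant –CH2X: halogen on sp³ carbon → alkyl halide.
pendant –COCH3: carbonyl C bonded to two carbons → ketone.
pendant –CH2OH on an sp³ backbone C → alcohol.
pendant –CH2X: halogen on sp³ carbon → alkyl halide.
pendant –CH2NH2: N on sp³ C, no adjacent C=O → amine.
pendant –CH2X: halogen on sp³ carbon → alkyl halide.
halogen on an sp³ carbon → alkyl halide.

alcohol, alkyl halide, alkyne, amine, ester, ketone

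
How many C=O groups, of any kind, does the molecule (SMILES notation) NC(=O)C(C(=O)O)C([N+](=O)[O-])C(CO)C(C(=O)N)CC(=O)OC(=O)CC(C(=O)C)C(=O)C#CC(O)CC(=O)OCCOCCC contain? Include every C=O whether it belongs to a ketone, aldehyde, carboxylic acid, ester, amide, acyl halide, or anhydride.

8

H2NCO: amide, 1 C=O (running total 1).
CH(COOH): carboxylic acid, 1 C=O (running total 2).
CH(CONH2): amide, 1 C=O (running total 3).
CH2CO-O-COCH2: anhydride, 2 C=O (running total 5).
CH(COCH3): ketone, 1 C=O (running total 6).
CO: ketone, 1 C=O (running total 7).
CH2COOCH2: ester, 1 C=O (running total 8).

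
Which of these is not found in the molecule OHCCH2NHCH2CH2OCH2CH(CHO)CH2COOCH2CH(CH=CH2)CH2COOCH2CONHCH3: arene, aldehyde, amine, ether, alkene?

aldehyde: present (OHC — terminal –CHO: carbonyl C bonded to H and C → aldehyde).
amine: present (CH2NHCH2 — C–N–C with sp³ carbons and no adjacent C=O → amine (secondary)).
alkene: present (CH(CH=CH2) — pendant –CH=CH2: C=C double bond → alkene).
ether: present (CH2OCH2 — C–O–C with sp³ carbons on both sides and no adjacent C=O → ether).
arene: no segment matches this pattern.

arene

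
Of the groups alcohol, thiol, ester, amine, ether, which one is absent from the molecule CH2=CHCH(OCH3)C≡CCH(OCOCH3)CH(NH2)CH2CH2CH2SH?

alcohol

thiol: present (CH2SH — –SH on an sp³ carbon → thiol).
ester: present (CH(OCOCH3) — pendant –OC(=O)CH3: an acyloxy group → ester).
ether: present (CH(OCH3) — pendant –OCH3: C–O–C with sp³ C, no adjacent C=O → ether).
amine: present (CH(NH2) — –NH2 on an sp³ carbon with no adjacent C=O → amine).
alcohol: no segment matches this pattern.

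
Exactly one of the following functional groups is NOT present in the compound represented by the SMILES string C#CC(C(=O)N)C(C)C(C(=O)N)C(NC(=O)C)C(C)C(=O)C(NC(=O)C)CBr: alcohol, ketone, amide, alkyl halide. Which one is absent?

alcohol

ketone: present (CO — –C(=O)– with carbon on both sides → ketone).
amide: present (CH(CONH2) — pendant –CONH2: carbonyl C bonded to C and N → amide).
alkyl halide: present (CH2Br — halogen on an sp³ carbon → alkyl halide).
alcohol: no segment matches this pattern.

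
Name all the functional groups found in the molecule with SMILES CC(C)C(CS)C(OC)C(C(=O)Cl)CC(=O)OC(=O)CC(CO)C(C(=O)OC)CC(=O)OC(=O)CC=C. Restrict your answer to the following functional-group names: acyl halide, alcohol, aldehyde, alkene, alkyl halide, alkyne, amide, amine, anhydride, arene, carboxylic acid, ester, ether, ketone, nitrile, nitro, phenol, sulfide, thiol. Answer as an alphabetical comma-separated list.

Working along the chain:
  CH(CH2SH): pendant –CH2SH → thiol.
  CH(OCH3): pendant –OCH3: C–O–C with sp³ C, no adjacent C=O → ether.
  CH(COCl): pendant –C(=O)X: carbonyl C bonded to C and halogen → acyl halide.
  CH2CO-O-COCH2: two acyl groups sharing one oxygen, –C(=O)–O–C(=O)– → anhydride.
  CH(CH2OH): pendant –CH2OH on an sp³ backbone C → alcohol.
  CH(COOCH3): pendant –COOCH3: carbonyl C bonded to C and –OCH3 → ester.
  CH2CO-O-COCH2: two acyl groups sharing one oxygen, –C(=O)–O–C(=O)– → anhydride.
  CH=CH2: C=C double bond → alkene.

acyl halide, alcohol, alkene, anhydride, ester, ether, thiol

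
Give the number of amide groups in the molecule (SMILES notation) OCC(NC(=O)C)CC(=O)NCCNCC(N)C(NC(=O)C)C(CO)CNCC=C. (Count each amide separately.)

3

HO– on an sp³ carbon → alcohol.
pendant –NHC(=O)CH3: N bonded to a carbonyl → amide (not amine).
–C(=O)–N– linkage → amide (the N is not an amine).
C–N–C with sp³ carbons and no adjacent C=O → amine (secondary).
–NH2 on an sp³ carbon with no adjacent C=O → amine.
pendant –NHC(=O)CH3: N bonded to a carbonyl → amide (not amine).
pendant –CH2OH on an sp³ backbone C → alcohol.
C–N–C with sp³ carbons and no adjacent C=O → amine (secondary).
C=C double bond → alkene.
Amide appears at: CH(NHCOCH3), CH2CONHCH2, CH(NHCOCH3) → 3.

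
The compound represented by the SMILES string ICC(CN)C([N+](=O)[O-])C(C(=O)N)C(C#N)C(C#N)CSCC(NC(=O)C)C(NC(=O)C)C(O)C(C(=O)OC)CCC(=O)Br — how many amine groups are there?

halogen on an sp³ carbon → alkyl halide.
pendant –CH2NH2: N on sp³ C, no adjacent C=O → amine.
–NO2 on an sp³ carbon → nitro (the N=O is not a carbonyl).
pendant –CONH2: carbonyl C bonded to C and N → amide.
pendant –C≡N: nitrile.
pendant –C≡N: nitrile.
C–S–C linkage → sulfide (thioether).
pendant –NHC(=O)CH3: N bonded to a carbonyl → amide (not amine).
pendant –NHC(=O)CH3: N bonded to a carbonyl → amide (not amine).
–OH on an sp³ carbon → alcohol (secondary).
pendant –COOCH3: carbonyl C bonded to C and –OCH3 → ester.
–C(=O)Br: carbonyl C bonded to C and to a halogen → acyl halide (not alkyl halide).
Amine appears at: CH(CH2NH2) → 1.

1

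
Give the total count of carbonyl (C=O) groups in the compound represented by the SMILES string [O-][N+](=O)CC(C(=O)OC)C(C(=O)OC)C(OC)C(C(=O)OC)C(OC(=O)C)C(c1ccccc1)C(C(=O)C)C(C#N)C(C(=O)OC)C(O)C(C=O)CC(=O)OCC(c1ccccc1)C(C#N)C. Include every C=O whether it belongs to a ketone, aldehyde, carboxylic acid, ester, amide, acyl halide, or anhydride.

8

CH(COOCH3): ester, 1 C=O (running total 1).
CH(COOCH3): ester, 1 C=O (running total 2).
CH(COOCH3): ester, 1 C=O (running total 3).
CH(OCOCH3): ester, 1 C=O (running total 4).
CH(COCH3): ketone, 1 C=O (running total 5).
CH(COOCH3): ester, 1 C=O (running total 6).
CH(CHO): aldehyde, 1 C=O (running total 7).
CH2COOCH2: ester, 1 C=O (running total 8).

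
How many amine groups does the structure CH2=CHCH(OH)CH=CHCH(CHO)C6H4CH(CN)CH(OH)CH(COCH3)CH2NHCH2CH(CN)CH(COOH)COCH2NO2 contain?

C=C double bond → alkene.
–OH on an sp³ carbon → alcohol (secondary).
C=C double bond → alkene.
pendant –CHO: carbonyl C bonded to C and H → aldehyde.
para-disubstituted benzene ring → arene.
pendant –C≡N: nitrile.
–OH on an sp³ carbon → alcohol (secondary).
pendant –COCH3: carbonyl C bonded to two carbons → ketone.
C–N–C with sp³ carbons and no adjacent C=O → amine (secondary).
pendant –C≡N: nitrile.
pendant –COOH: carbonyl C bonded to C and –OH → carboxylic acid.
–C(=O)– with carbon on both sides → ketone.
–NO2 on carbon → nitro group.
Amine appears at: CH2NHCH2 → 1.

1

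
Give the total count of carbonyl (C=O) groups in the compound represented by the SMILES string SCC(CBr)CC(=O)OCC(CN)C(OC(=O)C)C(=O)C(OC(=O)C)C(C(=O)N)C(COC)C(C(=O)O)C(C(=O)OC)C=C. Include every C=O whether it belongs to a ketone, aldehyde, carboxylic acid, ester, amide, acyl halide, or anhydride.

7

CH2COOCH2: ester, 1 C=O (running total 1).
CH(OCOCH3): ester, 1 C=O (running total 2).
CO: ketone, 1 C=O (running total 3).
CH(OCOCH3): ester, 1 C=O (running total 4).
CH(CONH2): amide, 1 C=O (running total 5).
CH(COOH): carboxylic acid, 1 C=O (running total 6).
CH(COOCH3): ester, 1 C=O (running total 7).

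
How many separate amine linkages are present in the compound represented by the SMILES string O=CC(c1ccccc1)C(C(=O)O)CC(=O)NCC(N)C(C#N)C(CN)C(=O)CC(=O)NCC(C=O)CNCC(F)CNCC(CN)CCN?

Working along the chain:
  OHC: terminal –CHO: carbonyl C bonded to H and C → aldehyde.
  CH(C6H5): pendant –C6H5: benzene ring → arene.
  CH(COOH): pendant –COOH: carbonyl C bonded to C and –OH → carboxylic acid.
  CH2CONHCH2: –C(=O)–N– linkage → amide (the N is not an amine).
  CH(NH2): –NH2 on an sp³ carbon with no adjacent C=O → amine.
  CH(CN): pendant –C≡N: nitrile.
  CH(CH2NH2): pendant –CH2NH2: N on sp³ C, no adjacent C=O → amine.
  CO: –C(=O)– with carbon on both sides → ketone.
  CH2CONHCH2: –C(=O)–N– linkage → amide (the N is not an amine).
  CH(CHO): pendant –CHO: carbonyl C bonded to C and H → aldehyde.
  CH2NHCH2: C–N–C with sp³ carbons and no adjacent C=O → amine (secondary).
  CH(F): halogen on an sp³ carbon → alkyl halide.
  CH2NHCH2: C–N–C with sp³ carbons and no adjacent C=O → amine (secondary).
  CH(CH2NH2): pendant –CH2NH2: N on sp³ C, no adjacent C=O → amine.
  CH2NH2: –NH2 on an sp³ carbon with no adjacent C=O → amine.
Amine appears at: CH(NH2), CH(CH2NH2), CH2NHCH2, CH2NHCH2, CH(CH2NH2), CH2NH2 → 6.

6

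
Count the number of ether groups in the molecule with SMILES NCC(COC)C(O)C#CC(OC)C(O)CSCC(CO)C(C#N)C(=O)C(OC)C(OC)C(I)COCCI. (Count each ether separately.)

5

–NH2 on an sp³ carbon with no adjacent C=O → amine.
pendant –CH2OCH3: C–O–C linkage → ether.
–OH on an sp³ carbon → alcohol (secondary).
C≡C triple bond → alkyne.
pendant –OCH3: C–O–C with sp³ C, no adjacent C=O → ether.
–OH on an sp³ carbon → alcohol (secondary).
C–S–C linkage → sulfide (thioether).
pendant –CH2OH on an sp³ backbone C → alcohol.
pendant –C≡N: nitrile.
–C(=O)– with carbon on both sides → ketone.
pendant –OCH3: C–O–C with sp³ C, no adjacent C=O → ether.
pendant –OCH3: C–O–C with sp³ C, no adjacent C=O → ether.
halogen on an sp³ carbon → alkyl halide.
C–O–C with sp³ carbons on both sides and no adjacent C=O → ether.
halogen on an sp³ carbon → alkyl halide.
Ether appears at: CH(CH2OCH3), CH(OCH3), CH(OCH3), CH(OCH3), CH2OCH2 → 5.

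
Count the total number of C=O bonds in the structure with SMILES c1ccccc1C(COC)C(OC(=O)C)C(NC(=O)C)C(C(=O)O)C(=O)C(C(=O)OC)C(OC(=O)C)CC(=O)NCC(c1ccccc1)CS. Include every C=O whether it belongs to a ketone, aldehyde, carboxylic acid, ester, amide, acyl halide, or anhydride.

7

CH(OCOCH3): ester, 1 C=O (running total 1).
CH(NHCOCH3): amide, 1 C=O (running total 2).
CH(COOH): carboxylic acid, 1 C=O (running total 3).
CO: ketone, 1 C=O (running total 4).
CH(COOCH3): ester, 1 C=O (running total 5).
CH(OCOCH3): ester, 1 C=O (running total 6).
CH2CONHCH2: amide, 1 C=O (running total 7).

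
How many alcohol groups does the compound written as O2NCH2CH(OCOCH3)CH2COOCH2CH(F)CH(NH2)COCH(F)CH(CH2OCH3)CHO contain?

Taking each segment in turn:
  O2NCH2: –NO2 on carbon → nitro group.
  CH(OCOCH3): pendant –OC(=O)CH3: an acyloxy group → ester.
  CH2COOCH2: –C(=O)–O–C with C on the carbonyl side → ester.
  CH(F): halogen on an sp³ carbon → alkyl halide.
  CH(NH2): –NH2 on an sp³ carbon with no adjacent C=O → amine.
  CO: –C(=O)– with carbon on both sides → ketone.
  CH(F): halogen on an sp³ carbon → alkyl halide.
  CH(CH2OCH3): pendant –CH2OCH3: C–O–C linkage → ether.
  CHO: terminal –CHO: carbonyl C bonded to H and C → aldehyde.
No segment is a alcohol: CO is ketone, not alcohol; CH(CH2OCH3) is ether, not alcohol; CHO is aldehyde, not alcohol. → 0.

0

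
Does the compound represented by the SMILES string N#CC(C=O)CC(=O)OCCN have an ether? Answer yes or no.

N≡C–: carbon triple-bonded to nitrogen → nitrile.
pendant –CHO: carbonyl C bonded to C and H → aldehyde.
–C(=O)–O–C with C on the carbonyl side → ester.
–NH2 on an sp³ carbon with no adjacent C=O → amine.
In CH2COOCH2, the C–O–C oxygen is adjacent to a C=O, so it belongs to an ester, not an ether.
The groups actually present are: aldehyde, amine, ester, nitrile.

no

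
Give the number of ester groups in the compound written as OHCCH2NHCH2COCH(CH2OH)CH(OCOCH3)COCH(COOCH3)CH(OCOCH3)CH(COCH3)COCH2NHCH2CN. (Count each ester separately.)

3

Taking each segment in turn:
  OHC: terminal –CHO: carbonyl C bonded to H and C → aldehyde.
  CH2NHCH2: C–N–C with sp³ carbons and no adjacent C=O → amine (secondary).
  CO: –C(=O)– with carbon on both sides → ketone.
  CH(CH2OH): pendant –CH2OH on an sp³ backbone C → alcohol.
  CH(OCOCH3): pendant –OC(=O)CH3: an acyloxy group → ester.
  CO: –C(=O)– with carbon on both sides → ketone.
  CH(COOCH3): pendant –COOCH3: carbonyl C bonded to C and –OCH3 → ester.
  CH(OCOCH3): pendant –OC(=O)CH3: an acyloxy group → ester.
  CH(COCH3): pendant –COCH3: carbonyl C bonded to two carbons → ketone.
  CO: –C(=O)– with carbon on both sides → ketone.
  CH2NHCH2: C–N–C with sp³ carbons and no adjacent C=O → amine (secondary).
  CN: –C≡N: carbon triple-bonded to nitrogen → nitrile.
Ester appears at: CH(OCOCH3), CH(COOCH3), CH(OCOCH3) → 3.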